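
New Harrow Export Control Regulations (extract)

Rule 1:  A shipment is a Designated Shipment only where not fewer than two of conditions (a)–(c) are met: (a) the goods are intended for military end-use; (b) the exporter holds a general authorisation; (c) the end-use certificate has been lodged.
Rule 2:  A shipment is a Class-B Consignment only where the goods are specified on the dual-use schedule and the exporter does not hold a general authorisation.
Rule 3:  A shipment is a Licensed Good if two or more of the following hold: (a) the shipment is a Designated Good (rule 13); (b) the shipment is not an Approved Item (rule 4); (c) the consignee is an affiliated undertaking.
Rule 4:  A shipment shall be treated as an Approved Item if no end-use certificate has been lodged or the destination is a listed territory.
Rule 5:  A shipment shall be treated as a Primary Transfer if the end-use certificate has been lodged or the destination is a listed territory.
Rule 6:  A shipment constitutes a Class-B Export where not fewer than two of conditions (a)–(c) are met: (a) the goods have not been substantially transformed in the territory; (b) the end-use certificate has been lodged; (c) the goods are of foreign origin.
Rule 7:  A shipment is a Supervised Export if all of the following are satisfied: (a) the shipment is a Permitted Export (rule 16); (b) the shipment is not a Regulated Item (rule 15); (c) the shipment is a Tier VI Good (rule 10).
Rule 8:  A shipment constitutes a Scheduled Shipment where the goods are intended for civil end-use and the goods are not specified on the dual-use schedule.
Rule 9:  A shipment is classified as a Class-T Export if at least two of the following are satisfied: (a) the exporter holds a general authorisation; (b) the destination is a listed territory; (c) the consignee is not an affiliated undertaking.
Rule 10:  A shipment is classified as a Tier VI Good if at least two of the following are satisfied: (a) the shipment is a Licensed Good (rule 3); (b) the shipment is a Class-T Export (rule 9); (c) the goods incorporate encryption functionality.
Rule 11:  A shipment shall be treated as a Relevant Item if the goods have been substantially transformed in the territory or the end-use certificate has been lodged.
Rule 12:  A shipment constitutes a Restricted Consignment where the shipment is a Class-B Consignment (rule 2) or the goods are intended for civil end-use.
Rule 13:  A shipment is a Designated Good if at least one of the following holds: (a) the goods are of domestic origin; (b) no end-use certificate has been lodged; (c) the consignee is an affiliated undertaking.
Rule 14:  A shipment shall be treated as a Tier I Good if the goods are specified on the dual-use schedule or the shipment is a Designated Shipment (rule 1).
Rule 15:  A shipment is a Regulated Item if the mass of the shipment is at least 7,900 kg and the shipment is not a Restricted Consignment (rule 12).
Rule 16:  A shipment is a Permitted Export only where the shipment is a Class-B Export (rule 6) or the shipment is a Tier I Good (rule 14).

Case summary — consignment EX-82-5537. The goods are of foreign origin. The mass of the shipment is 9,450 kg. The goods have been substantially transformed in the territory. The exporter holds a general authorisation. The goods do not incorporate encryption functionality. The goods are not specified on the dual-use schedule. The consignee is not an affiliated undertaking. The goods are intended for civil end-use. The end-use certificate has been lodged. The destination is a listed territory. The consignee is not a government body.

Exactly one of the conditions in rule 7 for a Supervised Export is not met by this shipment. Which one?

rule 6 — Class-B Export: the goods have not been substantially transformed in the territory? no; the end-use certificate has been lodged? yes; the goods are of foreign origin? yes — 2 of 3 hold (need ≥2) → satisfied.
rule 1 — Designated Shipment: the goods are intended for military end-use? no; the exporter holds a general authorisation? yes; the end-use certificate has been lodged? yes — 2 of 3 hold (need ≥2) → satisfied.
rule 14 — Tier I Good: [the goods are specified on the dual-use schedule? no] OR [Designated Shipment (rule 1)? yes] → satisfied.
rule 16 — Permitted Export: [Class-B Export (rule 6)? yes] OR [Tier I Good (rule 14)? yes] → satisfied.
rule 2 — Class-B Consignment: [the goods are specified on the dual-use schedule? no] AND [the exporter does not hold a general authorisation? no] → not satisfied.
rule 12 — Restricted Consignment: [Class-B Consignment (rule 2)? no] OR [the goods are intended for civil end-use? yes] → satisfied.
rule 15 — Regulated Item: [mass of the shipment: 9,450 kg ≥ 7,900 kg? yes] AND [not a Restricted Consignment (rule 12)? no] → not satisfied.
rule 13 — Designated Good: [the goods are of domestic origin? no] OR [no end-use certificate has been lodged? no] OR [the consignee is an affiliated undertaking? no] → not satisfied.
rule 4 — Approved Item: [no end-use certificate has been lodged? no] OR [the destination is a listed territory? yes] → satisfied.
rule 3 — Licensed Good: Designated Good (rule 13)? no; not an Approved Item (rule 4)? no; the consignee is an affiliated undertaking? no — 0 of 3 hold (need ≥2) → not satisfied.
rule 9 — Class-T Export: the exporter holds a general authorisation? yes; the destination is a listed territory? yes; the consignee is not an affiliated undertaking? yes — 3 of 3 hold (need ≥2) → satisfied.
rule 10 — Tier VI Good: Licensed Good (rule 3)? no; Class-T Export (rule 9)? yes; the goods incorporate encryption functionality? no — 1 of 3 hold (need ≥2) → not satisfied.
rule 7 — Supervised Export: [Permitted Export (rule 16)? yes] AND [not a Regulated Item (rule 15)? yes] AND [Tier VI Good (rule 10)? no] → not satisfied.

Tier VI Good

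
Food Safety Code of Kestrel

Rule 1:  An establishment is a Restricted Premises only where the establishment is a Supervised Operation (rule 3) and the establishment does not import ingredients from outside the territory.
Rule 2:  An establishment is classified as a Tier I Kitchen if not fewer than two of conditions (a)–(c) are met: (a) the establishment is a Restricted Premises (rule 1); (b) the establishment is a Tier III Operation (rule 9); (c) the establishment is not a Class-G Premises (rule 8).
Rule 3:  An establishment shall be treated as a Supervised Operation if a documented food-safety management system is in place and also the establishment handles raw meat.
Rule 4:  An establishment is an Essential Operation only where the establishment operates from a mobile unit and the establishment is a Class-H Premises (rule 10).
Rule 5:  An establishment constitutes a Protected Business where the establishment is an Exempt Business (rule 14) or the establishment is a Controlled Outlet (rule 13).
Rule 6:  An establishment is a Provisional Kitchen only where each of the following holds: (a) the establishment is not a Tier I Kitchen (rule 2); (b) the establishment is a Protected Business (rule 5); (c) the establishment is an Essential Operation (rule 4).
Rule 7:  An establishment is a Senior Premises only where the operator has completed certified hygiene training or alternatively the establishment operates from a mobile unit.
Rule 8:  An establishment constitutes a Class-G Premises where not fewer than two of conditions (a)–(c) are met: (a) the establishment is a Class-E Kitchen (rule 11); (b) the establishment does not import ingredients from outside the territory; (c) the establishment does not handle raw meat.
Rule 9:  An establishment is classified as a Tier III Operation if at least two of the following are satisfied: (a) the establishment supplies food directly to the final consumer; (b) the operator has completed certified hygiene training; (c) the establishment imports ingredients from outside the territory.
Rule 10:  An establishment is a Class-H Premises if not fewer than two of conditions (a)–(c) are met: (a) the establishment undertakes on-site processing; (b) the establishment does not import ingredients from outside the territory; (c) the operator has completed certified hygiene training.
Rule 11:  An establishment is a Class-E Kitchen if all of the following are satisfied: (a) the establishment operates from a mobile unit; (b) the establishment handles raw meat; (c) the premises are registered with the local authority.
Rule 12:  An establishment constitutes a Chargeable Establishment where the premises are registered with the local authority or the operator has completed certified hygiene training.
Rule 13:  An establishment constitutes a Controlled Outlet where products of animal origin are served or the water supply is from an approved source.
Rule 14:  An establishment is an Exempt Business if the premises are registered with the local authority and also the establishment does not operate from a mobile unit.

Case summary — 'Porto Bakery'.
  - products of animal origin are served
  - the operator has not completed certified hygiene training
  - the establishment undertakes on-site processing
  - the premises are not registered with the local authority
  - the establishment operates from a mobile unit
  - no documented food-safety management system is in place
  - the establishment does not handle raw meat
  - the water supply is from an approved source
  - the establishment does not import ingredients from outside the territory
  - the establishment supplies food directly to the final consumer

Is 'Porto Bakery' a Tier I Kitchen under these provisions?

No

Under rule 3: a documented food-safety management system is in place? no; and the establishment handles raw meat? no. So the establishment is not a Supervised Operation.
Under rule 1: Supervised Operation (rule 3)? no; and the establishment does not import ingredients from outside the territory? yes. So the establishment is not a Restricted Premises.
Under rule 9: the establishment supplies food directly to the final consumer? yes; the operator has completed certified hygiene training? no; the establishment imports ingredients from outside the territory? no — 1 of 3 hold (need ≥2) → not satisfied.
Under rule 11: the establishment operates from a mobile unit? yes; and the establishment handles raw meat? no; and the premises are registered with the local authority? no. So the establishment is not a Class-E Kitchen.
Under rule 8: Class-E Kitchen (rule 11)? no; the establishment does not import ingredients from outside the territory? yes; the establishment does not handle raw meat? yes — 2 of 3 hold (need ≥2) → satisfied.
Under rule 2: Restricted Premises (rule 1)? no; Tier III Operation (rule 9)? no; not a Class-G Premises (rule 8)? no — 0 of 3 hold (need ≥2) → not satisfied.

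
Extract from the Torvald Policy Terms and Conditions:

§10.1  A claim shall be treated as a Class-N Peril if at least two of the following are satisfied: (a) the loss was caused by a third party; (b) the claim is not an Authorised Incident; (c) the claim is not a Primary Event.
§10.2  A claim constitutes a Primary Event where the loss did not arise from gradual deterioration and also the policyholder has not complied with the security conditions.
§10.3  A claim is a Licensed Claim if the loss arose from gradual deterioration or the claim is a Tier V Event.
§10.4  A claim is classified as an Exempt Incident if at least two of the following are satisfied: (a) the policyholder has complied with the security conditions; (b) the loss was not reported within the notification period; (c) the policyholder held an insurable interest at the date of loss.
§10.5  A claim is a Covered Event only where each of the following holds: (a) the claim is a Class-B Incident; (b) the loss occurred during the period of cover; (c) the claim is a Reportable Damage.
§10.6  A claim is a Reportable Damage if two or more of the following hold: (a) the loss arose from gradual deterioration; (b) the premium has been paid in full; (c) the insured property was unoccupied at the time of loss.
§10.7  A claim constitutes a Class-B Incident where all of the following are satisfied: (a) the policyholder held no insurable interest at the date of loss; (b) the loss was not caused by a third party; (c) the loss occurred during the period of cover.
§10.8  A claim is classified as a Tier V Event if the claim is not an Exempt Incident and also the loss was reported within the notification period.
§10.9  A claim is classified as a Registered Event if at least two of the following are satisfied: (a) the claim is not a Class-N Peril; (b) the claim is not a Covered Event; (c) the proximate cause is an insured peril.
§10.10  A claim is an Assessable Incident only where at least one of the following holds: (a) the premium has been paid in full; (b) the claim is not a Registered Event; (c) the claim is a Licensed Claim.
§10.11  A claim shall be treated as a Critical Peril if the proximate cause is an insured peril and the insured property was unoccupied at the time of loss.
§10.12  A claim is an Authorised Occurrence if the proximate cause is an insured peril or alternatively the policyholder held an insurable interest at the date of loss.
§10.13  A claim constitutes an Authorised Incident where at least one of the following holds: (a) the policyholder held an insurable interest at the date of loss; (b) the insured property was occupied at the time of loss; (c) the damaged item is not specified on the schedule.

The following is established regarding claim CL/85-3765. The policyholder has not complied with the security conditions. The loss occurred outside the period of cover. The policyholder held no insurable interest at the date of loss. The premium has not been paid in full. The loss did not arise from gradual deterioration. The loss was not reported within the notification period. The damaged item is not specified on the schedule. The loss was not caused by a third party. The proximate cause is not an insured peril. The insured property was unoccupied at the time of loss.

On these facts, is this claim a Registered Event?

Yes

Under §10.13: the policyholder held an insurable interest at the date of loss? no; or the insured property was occupied at the time of loss? no; or the damaged item is not specified on the schedule? yes. So the claim is an Authorised Incident.
Under §10.2: the loss did not arise from gradual deterioration? yes; and the policyholder has not complied with the security conditions? yes. So the claim is a Primary Event.
Under §10.1: the loss was caused by a third party? no; not an Authorised Incident (§10.13)? no; not a Primary Event (§10.2)? no — 0 of 3 hold (need ≥2) → not satisfied.
Under §10.7: the policyholder held no insurable interest at the date of loss? yes; and the loss was not caused by a third party? yes; and the loss occurred during the period of cover? no. So the claim is not a Class-B Incident.
Under §10.6: the loss arose from gradual deterioration? no; the premium has been paid in full? no; the insured property was unoccupied at the time of loss? yes — 1 of 3 hold (need ≥2) → not satisfied.
Under §10.5: Class-B Incident (§10.7)? no; and the loss occurred during the period of cover? no; and Reportable Damage (§10.6)? no. So the claim is not a Covered Event.
Under §10.9: not a Class-N Peril (§10.1)? yes; not a Covered Event (§10.5)? yes; the proximate cause is an insured peril? no — 2 of 3 hold (need ≥2) → satisfied.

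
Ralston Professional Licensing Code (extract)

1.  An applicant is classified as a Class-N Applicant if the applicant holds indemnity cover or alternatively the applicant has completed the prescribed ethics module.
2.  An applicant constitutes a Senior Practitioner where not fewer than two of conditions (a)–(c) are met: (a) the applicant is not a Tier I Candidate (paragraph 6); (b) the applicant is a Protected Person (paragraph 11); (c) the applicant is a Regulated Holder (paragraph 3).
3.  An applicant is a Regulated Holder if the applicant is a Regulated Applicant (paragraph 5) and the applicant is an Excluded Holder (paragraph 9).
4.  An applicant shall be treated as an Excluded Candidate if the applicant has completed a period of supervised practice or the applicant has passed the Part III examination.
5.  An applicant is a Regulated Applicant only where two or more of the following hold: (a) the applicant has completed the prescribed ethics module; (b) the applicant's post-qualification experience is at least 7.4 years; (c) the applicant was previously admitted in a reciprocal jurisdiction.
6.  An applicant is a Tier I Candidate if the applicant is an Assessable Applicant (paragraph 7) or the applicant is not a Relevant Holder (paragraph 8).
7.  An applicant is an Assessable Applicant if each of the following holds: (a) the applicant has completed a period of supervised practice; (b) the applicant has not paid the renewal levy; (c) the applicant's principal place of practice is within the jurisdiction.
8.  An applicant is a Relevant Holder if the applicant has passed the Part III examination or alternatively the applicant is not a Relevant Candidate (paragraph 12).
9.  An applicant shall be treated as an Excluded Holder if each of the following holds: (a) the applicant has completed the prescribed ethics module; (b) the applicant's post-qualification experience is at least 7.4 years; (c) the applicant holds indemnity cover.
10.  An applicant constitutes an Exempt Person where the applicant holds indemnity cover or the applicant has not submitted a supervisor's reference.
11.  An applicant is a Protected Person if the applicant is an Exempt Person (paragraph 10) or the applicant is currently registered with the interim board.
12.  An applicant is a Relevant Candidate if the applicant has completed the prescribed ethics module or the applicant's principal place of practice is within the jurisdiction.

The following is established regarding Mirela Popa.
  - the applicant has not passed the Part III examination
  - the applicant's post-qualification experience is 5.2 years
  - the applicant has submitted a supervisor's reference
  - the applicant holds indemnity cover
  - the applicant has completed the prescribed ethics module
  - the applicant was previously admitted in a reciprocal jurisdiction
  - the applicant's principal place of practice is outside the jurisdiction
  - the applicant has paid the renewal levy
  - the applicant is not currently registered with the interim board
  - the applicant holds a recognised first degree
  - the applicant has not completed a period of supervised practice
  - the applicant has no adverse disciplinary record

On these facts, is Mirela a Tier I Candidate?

Yes

Under paragraph 7: the applicant has completed a period of supervised practice? no; and the applicant has not paid the renewal levy? no; and the applicant's principal place of practice is within the jurisdiction? no. So the applicant is not an Assessable Applicant.
Under paragraph 12: the applicant has completed the prescribed ethics module? yes; or the applicant's principal place of practice is within the jurisdiction? no. So the applicant is a Relevant Candidate.
Under paragraph 8: the applicant has passed the Part III examination? no; or not a Relevant Candidate (paragraph 12)? no. So the applicant is not a Relevant Holder.
Under paragraph 6: Assessable Applicant (paragraph 7)? no; or not a Relevant Holder (paragraph 8)? yes. So the applicant is a Tier I Candidate.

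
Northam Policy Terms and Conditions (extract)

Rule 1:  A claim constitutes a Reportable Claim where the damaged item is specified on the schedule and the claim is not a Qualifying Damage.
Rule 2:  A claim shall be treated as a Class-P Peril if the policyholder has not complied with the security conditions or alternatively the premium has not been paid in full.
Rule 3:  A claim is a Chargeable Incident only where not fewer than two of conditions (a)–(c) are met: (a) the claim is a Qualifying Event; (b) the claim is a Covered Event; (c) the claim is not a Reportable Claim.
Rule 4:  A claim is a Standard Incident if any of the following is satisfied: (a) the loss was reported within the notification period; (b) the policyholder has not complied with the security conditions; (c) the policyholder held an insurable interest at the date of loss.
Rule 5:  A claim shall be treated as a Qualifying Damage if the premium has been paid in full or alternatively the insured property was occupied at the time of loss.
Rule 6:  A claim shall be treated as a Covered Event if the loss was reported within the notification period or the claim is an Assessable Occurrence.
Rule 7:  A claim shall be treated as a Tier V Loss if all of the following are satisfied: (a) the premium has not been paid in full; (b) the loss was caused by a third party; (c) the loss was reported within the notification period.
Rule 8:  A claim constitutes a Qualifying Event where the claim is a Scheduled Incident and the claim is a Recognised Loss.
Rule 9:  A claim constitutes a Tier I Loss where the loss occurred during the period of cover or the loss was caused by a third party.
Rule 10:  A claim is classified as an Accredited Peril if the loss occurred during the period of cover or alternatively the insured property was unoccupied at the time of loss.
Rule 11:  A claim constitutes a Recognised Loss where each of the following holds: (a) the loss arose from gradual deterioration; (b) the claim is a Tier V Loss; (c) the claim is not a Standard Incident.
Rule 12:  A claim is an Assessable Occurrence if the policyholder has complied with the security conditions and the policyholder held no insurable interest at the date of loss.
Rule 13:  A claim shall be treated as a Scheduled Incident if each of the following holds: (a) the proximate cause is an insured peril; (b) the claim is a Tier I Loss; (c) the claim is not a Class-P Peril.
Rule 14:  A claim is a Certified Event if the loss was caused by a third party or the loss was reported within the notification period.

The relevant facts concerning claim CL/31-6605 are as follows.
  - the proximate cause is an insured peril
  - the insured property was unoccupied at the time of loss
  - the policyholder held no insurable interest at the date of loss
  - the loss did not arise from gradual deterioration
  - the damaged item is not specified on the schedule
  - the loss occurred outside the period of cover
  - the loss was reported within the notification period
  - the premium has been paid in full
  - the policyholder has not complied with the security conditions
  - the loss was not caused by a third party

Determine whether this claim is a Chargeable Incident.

rule 9 — Tier I Loss: [the loss occurred during the period of cover? no] OR [the loss was caused by a third party? no] → not satisfied.
rule 2 — Class-P Peril: [the policyholder has not complied with the security conditions? yes] OR [the premium has not been paid in full? no] → satisfied.
rule 13 — Scheduled Incident: [the proximate cause is an insured peril? yes] AND [Tier I Loss (rule 9)? no] AND [not a Class-P Peril (rule 2)? no] → not satisfied.
rule 7 — Tier V Loss: [the premium has not been paid in full? no] AND [the loss was caused by a third party? no] AND [the loss was reported within the notification period? yes] → not satisfied.
rule 4 — Standard Incident: [the loss was reported within the notification period? yes] OR [the policyholder has not complied with the security conditions? yes] OR [the policyholder held an insurable interest at the date of loss? no] → satisfied.
rule 11 — Recognised Loss: [the loss arose from gradual deterioration? no] AND [Tier V Loss (rule 7)? no] AND [not a Standard Incident (rule 4)? no] → not satisfied.
rule 8 — Qualifying Event: [Scheduled Incident (rule 13)? no] AND [Recognised Loss (rule 11)? no] → not satisfied.
rule 12 — Assessable Occurrence: [the policyholder has complied with the security conditions? no] AND [the policyholder held no insurable interest at the date of loss? yes] → not satisfied.
rule 6 — Covered Event: [the loss was reported within the notification period? yes] OR [Assessable Occurrence (rule 12)? no] → satisfied.
rule 5 — Qualifying Damage: [the premium has been paid in full? yes] OR [the insured property was occupied at the time of loss? no] → satisfied.
rule 1 — Reportable Claim: [the damaged item is specified on the schedule? no] AND [not a Qualifying Damage (rule 5)? no] → not satisfied.
rule 3 — Chargeable Incident: Qualifying Event (rule 8)? no; Covered Event (rule 6)? yes; not a Reportable Claim (rule 1)? yes — 2 of 3 hold (need ≥2) → satisfied.

Yes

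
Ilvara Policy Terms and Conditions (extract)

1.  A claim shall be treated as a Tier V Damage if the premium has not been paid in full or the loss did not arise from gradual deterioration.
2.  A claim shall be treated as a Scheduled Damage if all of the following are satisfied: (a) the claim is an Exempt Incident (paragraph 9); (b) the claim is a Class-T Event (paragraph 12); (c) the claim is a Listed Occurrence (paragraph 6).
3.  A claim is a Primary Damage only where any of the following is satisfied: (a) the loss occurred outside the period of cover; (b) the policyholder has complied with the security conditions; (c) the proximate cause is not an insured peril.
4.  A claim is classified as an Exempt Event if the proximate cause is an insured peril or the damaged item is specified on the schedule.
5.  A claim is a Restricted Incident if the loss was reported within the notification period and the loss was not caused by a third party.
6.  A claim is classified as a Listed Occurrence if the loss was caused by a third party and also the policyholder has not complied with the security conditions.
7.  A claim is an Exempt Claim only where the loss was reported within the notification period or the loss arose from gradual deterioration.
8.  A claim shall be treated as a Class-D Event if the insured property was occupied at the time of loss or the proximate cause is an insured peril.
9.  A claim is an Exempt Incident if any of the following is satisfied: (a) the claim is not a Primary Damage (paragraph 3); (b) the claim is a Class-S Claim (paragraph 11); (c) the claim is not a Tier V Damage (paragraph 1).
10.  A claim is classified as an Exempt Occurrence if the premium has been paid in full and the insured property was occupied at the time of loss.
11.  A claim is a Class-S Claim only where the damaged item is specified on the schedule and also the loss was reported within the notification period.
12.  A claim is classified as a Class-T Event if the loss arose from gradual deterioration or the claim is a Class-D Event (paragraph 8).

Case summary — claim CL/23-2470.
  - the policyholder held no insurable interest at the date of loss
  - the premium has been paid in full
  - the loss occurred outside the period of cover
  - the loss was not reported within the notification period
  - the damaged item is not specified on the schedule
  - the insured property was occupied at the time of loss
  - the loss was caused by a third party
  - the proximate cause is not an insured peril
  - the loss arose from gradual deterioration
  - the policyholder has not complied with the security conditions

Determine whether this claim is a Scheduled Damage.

paragraph 3 — Primary Damage: [the loss occurred outside the period of cover? yes] OR [the policyholder has complied with the security conditions? no] OR [the proximate cause is not an insured peril? yes] → satisfied.
paragraph 11 — Class-S Claim: [the damaged item is specified on the schedule? no] AND [the loss was reported within the notification period? no] → not satisfied.
paragraph 1 — Tier V Damage: [the premium has not been paid in full? no] OR [the loss did not arise from gradual deterioration? no] → not satisfied.
paragraph 9 — Exempt Incident: [not a Primary Damage (paragraph 3)? no] OR [Class-S Claim (paragraph 11)? no] OR [not a Tier V Damage (paragraph 1)? yes] → satisfied.
paragraph 8 — Class-D Event: [the insured property was occupied at the time of loss? yes] OR [the proximate cause is an insured peril? no] → satisfied.
paragraph 12 — Class-T Event: [the loss arose from gradual deterioration? yes] OR [Class-D Event (paragraph 8)? yes] → satisfied.
paragraph 6 — Listed Occurrence: [the loss was caused by a third party? yes] AND [the policyholder has not complied with the security conditions? yes] → satisfied.
paragraph 2 — Scheduled Damage: [Exempt Incident (paragraph 9)? yes] AND [Class-T Event (paragraph 12)? yes] AND [Listed Occurrence (paragraph 6)? yes] → satisfied.

Yes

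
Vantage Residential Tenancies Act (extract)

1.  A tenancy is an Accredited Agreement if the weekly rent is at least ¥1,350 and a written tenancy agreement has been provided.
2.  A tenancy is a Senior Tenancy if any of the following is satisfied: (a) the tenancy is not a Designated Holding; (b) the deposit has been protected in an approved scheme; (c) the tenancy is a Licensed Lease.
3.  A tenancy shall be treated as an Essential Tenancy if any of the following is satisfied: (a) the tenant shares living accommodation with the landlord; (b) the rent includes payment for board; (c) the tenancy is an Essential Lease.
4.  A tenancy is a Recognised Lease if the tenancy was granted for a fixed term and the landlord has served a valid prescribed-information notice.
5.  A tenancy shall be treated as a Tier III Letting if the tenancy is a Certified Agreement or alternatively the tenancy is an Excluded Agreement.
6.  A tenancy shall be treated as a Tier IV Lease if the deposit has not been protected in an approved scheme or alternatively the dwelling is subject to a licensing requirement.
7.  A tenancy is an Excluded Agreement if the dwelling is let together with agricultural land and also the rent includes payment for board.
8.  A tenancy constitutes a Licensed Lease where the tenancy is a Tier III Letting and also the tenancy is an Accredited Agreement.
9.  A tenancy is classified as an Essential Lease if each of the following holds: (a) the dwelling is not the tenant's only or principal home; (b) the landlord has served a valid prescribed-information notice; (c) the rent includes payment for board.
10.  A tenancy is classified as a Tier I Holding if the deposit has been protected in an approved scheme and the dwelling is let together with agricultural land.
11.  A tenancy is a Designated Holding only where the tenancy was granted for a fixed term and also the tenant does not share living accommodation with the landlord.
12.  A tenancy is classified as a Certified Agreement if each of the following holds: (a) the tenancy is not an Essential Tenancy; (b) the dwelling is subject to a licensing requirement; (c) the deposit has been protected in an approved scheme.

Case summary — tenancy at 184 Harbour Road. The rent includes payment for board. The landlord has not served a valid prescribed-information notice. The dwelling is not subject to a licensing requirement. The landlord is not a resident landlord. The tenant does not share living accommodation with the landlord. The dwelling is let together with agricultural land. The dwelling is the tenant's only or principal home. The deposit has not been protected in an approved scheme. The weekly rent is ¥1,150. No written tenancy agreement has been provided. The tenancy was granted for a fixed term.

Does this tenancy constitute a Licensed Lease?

No

paragraph 9 — Essential Lease: [the dwelling is not the tenant's only or principal home? no] AND [the landlord has served a valid prescribed-information notice? no] AND [the rent includes payment for board? yes] → not satisfied.
paragraph 3 — Essential Tenancy: [the tenant shares living accommodation with the landlord? no] OR [the rent includes payment for board? yes] OR [Essential Lease (paragraph 9)? no] → satisfied.
paragraph 12 — Certified Agreement: [not an Essential Tenancy (paragraph 3)? no] AND [the dwelling is subject to a licensing requirement? no] AND [the deposit has been protected in an approved scheme? no] → not satisfied.
paragraph 7 — Excluded Agreement: [the dwelling is let together with agricultural land? yes] AND [the rent includes payment for board? yes] → satisfied.
paragraph 5 — Tier III Letting: [Certified Agreement (paragraph 12)? no] OR [Excluded Agreement (paragraph 7)? yes] → satisfied.
paragraph 1 — Accredited Agreement: [weekly rent: ¥1,150 ≥ ¥1,350? no] AND [a written tenancy agreement has been provided? no] → not satisfied.
paragraph 8 — Licensed Lease: [Tier III Letting (paragraph 5)? yes] AND [Accredited Agreement (paragraph 1)? no] → not satisfied.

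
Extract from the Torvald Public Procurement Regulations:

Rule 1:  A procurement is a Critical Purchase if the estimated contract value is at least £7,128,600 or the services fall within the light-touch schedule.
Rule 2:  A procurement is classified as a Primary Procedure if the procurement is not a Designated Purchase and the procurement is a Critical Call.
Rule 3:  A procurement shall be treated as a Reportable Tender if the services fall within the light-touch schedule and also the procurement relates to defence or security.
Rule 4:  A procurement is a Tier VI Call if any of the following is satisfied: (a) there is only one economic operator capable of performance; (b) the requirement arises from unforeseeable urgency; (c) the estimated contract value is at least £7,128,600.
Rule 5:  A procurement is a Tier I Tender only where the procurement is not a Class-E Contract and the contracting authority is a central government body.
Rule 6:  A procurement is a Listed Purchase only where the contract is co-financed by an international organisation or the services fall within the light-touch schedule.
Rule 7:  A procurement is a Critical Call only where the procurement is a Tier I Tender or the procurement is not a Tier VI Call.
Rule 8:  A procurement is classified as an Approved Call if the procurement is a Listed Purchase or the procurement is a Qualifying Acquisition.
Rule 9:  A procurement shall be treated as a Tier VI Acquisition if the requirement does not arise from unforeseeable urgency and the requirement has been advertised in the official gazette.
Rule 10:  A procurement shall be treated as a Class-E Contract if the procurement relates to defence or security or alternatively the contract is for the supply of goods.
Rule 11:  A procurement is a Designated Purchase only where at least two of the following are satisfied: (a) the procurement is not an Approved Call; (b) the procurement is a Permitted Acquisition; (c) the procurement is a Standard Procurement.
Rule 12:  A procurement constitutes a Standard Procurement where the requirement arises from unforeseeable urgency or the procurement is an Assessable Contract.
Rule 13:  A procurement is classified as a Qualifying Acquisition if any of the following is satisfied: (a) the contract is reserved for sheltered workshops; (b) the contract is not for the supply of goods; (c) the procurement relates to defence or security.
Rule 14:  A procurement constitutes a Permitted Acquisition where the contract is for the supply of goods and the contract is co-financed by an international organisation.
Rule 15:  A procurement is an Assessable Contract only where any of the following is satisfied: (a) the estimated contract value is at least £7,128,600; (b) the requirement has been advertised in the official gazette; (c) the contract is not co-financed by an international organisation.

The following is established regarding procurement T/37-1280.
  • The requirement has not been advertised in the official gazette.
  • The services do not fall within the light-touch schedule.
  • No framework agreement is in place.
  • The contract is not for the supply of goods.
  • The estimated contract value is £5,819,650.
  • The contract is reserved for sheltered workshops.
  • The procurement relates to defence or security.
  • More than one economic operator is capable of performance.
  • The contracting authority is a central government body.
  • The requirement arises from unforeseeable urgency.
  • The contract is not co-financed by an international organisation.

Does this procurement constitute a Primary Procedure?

No

rule 6 — Listed Purchase: [the contract is co-financed by an international organisation? no] OR [the services fall within the light-touch schedule? no] → not satisfied.
rule 13 — Qualifying Acquisition: [the contract is reserved for sheltered workshops? yes] OR [the contract is not for the supply of goods? yes] OR [the procurement relates to defence or security? yes] → satisfied.
rule 8 — Approved Call: [Listed Purchase (rule 6)? no] OR [Qualifying Acquisition (rule 13)? yes] → satisfied.
rule 14 — Permitted Acquisition: [the contract is for the supply of goods? no] AND [the contract is co-financed by an international organisation? no] → not satisfied.
rule 15 — Assessable Contract: [estimated contract value: £5,819,650 ≥ £7,128,600? no] OR [the requirement has been advertised in the official gazette? no] OR [the contract is not co-financed by an international organisation? yes] → satisfied.
rule 12 — Standard Procurement: [the requirement arises from unforeseeable urgency? yes] OR [Assessable Contract (rule 15)? yes] → satisfied.
rule 11 — Designated Purchase: not an Approved Call (rule 8)? no; Permitted Acquisition (rule 14)? no; Standard Procurement (rule 12)? yes — 1 of 3 hold (need ≥2) → not satisfied.
rule 10 — Class-E Contract: [the procurement relates to defence or security? yes] OR [the contract is for the supply of goods? no] → satisfied.
rule 5 — Tier I Tender: [not a Class-E Contract (rule 10)? no] AND [the contracting authority is a central government body? yes] → not satisfied.
rule 4 — Tier VI Call: [there is only one economic operator capable of performance? no] OR [the requirement arises from unforeseeable urgency? yes] OR [estimated contract value: £5,819,650 ≥ £7,128,600? no] → satisfied.
rule 7 — Critical Call: [Tier I Tender (rule 5)? no] OR [not a Tier VI Call (rule 4)? no] → not satisfied.
rule 2 — Primary Procedure: [not a Designated Purchase (rule 11)? yes] AND [Critical Call (rule 7)? no] → not satisfied.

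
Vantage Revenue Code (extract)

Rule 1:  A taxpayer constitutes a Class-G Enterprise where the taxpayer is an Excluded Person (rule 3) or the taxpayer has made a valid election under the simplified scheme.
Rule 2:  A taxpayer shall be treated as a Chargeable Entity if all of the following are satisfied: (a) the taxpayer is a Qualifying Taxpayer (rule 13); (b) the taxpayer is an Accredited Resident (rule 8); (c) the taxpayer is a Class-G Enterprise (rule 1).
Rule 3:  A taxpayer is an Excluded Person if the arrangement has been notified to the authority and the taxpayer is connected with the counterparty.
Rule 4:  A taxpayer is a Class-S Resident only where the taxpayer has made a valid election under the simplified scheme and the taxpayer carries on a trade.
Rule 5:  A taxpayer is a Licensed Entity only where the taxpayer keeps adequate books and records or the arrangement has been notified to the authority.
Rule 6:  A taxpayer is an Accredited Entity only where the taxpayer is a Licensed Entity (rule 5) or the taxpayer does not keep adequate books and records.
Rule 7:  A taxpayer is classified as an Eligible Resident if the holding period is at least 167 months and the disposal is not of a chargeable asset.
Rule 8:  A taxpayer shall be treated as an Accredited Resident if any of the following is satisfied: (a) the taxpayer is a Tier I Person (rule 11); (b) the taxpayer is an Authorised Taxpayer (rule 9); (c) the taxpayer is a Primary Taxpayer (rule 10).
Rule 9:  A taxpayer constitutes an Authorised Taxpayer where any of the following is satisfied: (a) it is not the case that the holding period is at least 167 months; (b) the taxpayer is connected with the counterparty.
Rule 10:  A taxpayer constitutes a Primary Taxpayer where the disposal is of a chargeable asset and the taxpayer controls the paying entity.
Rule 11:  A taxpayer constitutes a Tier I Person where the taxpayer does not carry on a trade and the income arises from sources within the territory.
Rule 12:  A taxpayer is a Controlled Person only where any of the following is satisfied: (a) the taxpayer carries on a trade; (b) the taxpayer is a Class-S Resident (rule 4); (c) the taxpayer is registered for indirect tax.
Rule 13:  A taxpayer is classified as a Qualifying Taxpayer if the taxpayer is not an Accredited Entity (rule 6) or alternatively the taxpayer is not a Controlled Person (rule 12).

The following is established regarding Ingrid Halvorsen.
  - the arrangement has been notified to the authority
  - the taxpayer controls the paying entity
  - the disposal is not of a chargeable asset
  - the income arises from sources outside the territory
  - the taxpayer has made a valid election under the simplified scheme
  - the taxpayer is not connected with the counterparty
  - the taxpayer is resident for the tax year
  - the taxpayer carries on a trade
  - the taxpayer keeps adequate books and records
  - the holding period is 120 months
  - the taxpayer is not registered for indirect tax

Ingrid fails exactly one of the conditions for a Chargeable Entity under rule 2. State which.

Qualifying Taxpayer

rule 5 — Licensed Entity: [the taxpayer keeps adequate books and records? yes] OR [the arrangement has been notified to the authority? yes] → satisfied.
rule 6 — Accredited Entity: [Licensed Entity (rule 5)? yes] OR [the taxpayer does not keep adequate books and records? no] → satisfied.
rule 4 — Class-S Resident: [the taxpayer has made a valid election under the simplified scheme? yes] AND [the taxpayer carries on a trade? yes] → satisfied.
rule 12 — Controlled Person: [the taxpayer carries on a trade? yes] OR [Class-S Resident (rule 4)? yes] OR [the taxpayer is registered for indirect tax? no] → satisfied.
rule 13 — Qualifying Taxpayer: [not an Accredited Entity (rule 6)? no] OR [not a Controlled Person (rule 12)? no] → not satisfied.
rule 11 — Tier I Person: [the taxpayer does not carry on a trade? no] AND [the income arises from sources within the territory? no] → not satisfied.
rule 9 — Authorised Taxpayer: [holding period: 120 months ≥ 167 months? no, so negated condition yes] OR [the taxpayer is connected with the counterparty? no] → satisfied.
rule 10 — Primary Taxpayer: [the disposal is of a chargeable asset? no] AND [the taxpayer controls the paying entity? yes] → not satisfied.
rule 8 — Accredited Resident: [Tier I Person (rule 11)? no] OR [Authorised Taxpayer (rule 9)? yes] OR [Primary Taxpayer (rule 10)? no] → satisfied.
rule 3 — Excluded Person: [the arrangement has been notified to the authority? yes] AND [the taxpayer is connected with the counterparty? no] → not satisfied.
rule 1 — Class-G Enterprise: [Excluded Person (rule 3)? no] OR [the taxpayer has made a valid election under the simplified scheme? yes] → satisfied.
rule 2 — Chargeable Entity: [Qualifying Taxpayer (rule 13)? no] AND [Accredited Resident (rule 8)? yes] AND [Class-G Enterprise (rule 1)? yes] → not satisfied.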